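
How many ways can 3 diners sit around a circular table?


Circular arrangements of 3 distinct objects: fix one position to break rotational symmetry.
(n-1)! = 2! = 2

2


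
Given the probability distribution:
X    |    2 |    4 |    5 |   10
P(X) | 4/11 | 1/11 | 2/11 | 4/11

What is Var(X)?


E[X] = 62/11
E[X²] = 482/11
Var(X) = E[X²] - (E[X])² = 482/11 - 3844/121 = 1458/121

Var(X) = 1458/121 ≈ 12.0496


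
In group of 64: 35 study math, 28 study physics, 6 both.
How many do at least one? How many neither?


|A∪B| = 35+28-6 = 57
Neither = 64-57 = 7

At least one: 57; Neither: 7


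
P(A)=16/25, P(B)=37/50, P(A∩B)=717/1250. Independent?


P(A)×P(B) = 296/625
P(A∩B) = 717/1250
Not equal → NOT independent

No, not independent


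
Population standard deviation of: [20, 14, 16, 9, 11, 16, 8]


Mean = 94/7
  (20-94/7)²=2116/49
  (14-94/7)²=16/49
  (16-94/7)²=324/49
  (9-94/7)²=961/49
  (11-94/7)²=289/49
  (16-94/7)²=324/49
  (8-94/7)²=1444/49
Σ(x-μ)² = 782/7
σ² = (782/7)/7 = 782/49

σ = √(782/49) ≈ 3.9949


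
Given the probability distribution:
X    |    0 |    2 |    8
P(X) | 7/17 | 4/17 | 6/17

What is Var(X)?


E[X] = 56/17
E[X²] = 400/17
Var(X) = E[X²] - (E[X])² = 400/17 - 3136/289 = 3664/289

Var(X) = 3664/289 ≈ 12.6782


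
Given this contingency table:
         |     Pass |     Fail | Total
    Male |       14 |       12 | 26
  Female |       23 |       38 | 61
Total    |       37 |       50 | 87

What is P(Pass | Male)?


P(Pass | Male) = 14/(14+12) = 14/26 = 7/13

P(Pass|Male) = 7/13 ≈ 53.85%


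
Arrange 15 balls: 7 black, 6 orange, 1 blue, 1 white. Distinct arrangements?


15!/(7!×6!×1!×1!) = 360360

360360


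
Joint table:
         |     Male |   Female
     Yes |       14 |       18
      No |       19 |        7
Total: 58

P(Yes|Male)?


P(Yes|Male) = 14/(14+19) = 14/33

P = 14/33 ≈ 42.42%


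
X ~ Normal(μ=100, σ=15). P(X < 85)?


z = (85-100)/15 = -1.0
P(Z < -1.0) = 0.1587

P(X < 85) ≈ 0.1587


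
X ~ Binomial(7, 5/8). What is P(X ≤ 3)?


P(X ≤ 3) = Σ P(X=i) for i=0..3
P(X=0) = 2187/2097152
P(X=1) = 25515/2097152
P(X=2) = 127575/2097152
P(X=3) = 354375/2097152
Sum = 127413/524288

P(X ≤ 3) = 127413/524288 ≈ 24.30%


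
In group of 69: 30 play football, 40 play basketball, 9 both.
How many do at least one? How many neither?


|A∪B| = 30+40-9 = 61
Neither = 69-61 = 8

At least one: 61; Neither: 8


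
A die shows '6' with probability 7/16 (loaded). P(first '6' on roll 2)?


Geometric: P(X=2) = (1-p)^(k-1)×p = (9/16)^1×7/16 = 63/256

P(X=2) = 63/256 ≈ 24.61%


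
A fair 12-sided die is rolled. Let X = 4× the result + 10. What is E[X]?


E[die] = (1+12)/2 = 13/2
E[X] = 4×13/2 + 10 = 36

E[X] = 36


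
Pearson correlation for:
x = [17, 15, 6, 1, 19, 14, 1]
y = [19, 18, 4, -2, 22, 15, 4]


n=7, Σx=73, Σy=80, Σxy=1247, Σx²=1109, Σy²=1430
r = (7×1247 - 73×80)/√((7×1109 - 73²)(7×1430 - 80²))
= 2889/√(2434×3610) = 2889/√8786740 ≈ 2889/2964.2436 ≈ 0.9746

r ≈ 0.9746


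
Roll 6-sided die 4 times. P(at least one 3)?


P(no 3)^4 = (5/6)^4 = 625/1296
P(≥1) = 1 - 625/1296 = 671/1296

P = 671/1296 ≈ 51.77%


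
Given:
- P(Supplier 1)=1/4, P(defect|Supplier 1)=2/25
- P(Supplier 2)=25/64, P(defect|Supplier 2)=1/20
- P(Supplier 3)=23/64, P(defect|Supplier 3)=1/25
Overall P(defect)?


P(B) = Σ P(B|Aᵢ)×P(Aᵢ)
  2/25×1/4 = 1/50
  1/20×25/64 = 5/256
  1/25×23/64 = 23/1600
Sum = 69/1280

P(defect) = 69/1280 ≈ 5.39%


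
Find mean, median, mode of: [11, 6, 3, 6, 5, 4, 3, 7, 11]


Sorted: [3, 3, 4, 5, 6, 6, 7, 11, 11]
Mean = 56/9
Median = 6
Freq: {11: 2, 6: 2, 3: 2, 5: 1, 4: 1, 7: 1}
Mode: [3, 6, 11]

Mean=56/9, Median=6, Mode=[3, 6, 11]


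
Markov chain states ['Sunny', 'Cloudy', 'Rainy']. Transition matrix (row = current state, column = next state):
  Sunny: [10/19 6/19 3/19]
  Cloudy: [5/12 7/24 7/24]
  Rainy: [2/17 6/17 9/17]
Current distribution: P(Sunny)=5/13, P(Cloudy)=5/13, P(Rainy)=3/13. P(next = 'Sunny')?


P(next=Sunny) = Σᵢ P(now=i)×P(i→Sunny)
= 5/13×10/19 + 5/13×5/12 + 3/13×2/17
= 50/247 + 25/156 + 6/221 = 1511/3876

P = 1511/3876 ≈ 0.3898


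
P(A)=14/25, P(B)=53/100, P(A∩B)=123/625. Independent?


P(A)×P(B) = 371/1250
P(A∩B) = 123/625
Not equal → NOT independent

No, not independent


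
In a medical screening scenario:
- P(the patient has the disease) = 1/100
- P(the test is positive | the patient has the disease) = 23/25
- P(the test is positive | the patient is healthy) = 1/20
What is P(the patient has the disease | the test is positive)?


Using Bayes' theorem:
P(A|B) = P(B|A)·P(A) / P(B)

P(the test is positive) = 23/25 × 1/100 + 1/20 × 99/100
= 23/2500 + 99/2000 = 587/10000

P(the patient has the disease|the test is positive) = (23/2500) / (587/10000) = 92/587

P(the patient has the disease|the test is positive) = 92/587 ≈ 15.67%


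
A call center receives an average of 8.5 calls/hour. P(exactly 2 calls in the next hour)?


Poisson(λ=8.5): P(X=2) = e^(-λ)×λ^k/k!
= e^(-8.5) × 8.5^2 / 2!
≈ 0.000203468369 × 72.25 / 2 ≈ 0.007350

P(X=2) ≈ 0.007350 ≈ 0.74%


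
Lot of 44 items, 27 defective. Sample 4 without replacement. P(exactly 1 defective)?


Hypergeometric: C(27,1)×C(17,3)/C(44,4)
= 27×680/135751 = 18360/135751

P(X=1) = 18360/135751 ≈ 13.52%


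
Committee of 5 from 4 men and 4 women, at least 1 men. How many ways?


Count by #men:
  1M,4W: C(4,1)×C(4,4)=4
  2M,3W: C(4,2)×C(4,3)=24
  3M,2W: C(4,3)×C(4,2)=24
  4M,1W: C(4,4)×C(4,1)=4
Total = 56

56


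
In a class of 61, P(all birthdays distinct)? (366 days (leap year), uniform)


P(all different) = Π(366-i)/366 for i=0..60
= (366/366)×(365/366)×...×(306/366)
= 0.004988

P ≈ 0.0050 ≈ 0.50%


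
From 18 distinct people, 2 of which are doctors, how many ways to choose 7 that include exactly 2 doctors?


Choose 2 of the 2 doctors and 5 of the other 16 people:
C(2,2)×C(16,5) = 1×4368 = 4368

4368


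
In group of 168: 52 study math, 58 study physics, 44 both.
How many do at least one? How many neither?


|A∪B| = 52+58-44 = 66
Neither = 168-66 = 102

At least one: 66; Neither: 102


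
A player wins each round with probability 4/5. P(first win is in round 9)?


Geometric: P(X=9) = (1-p)^(k-1)×p = (1/5)^8×4/5 = 4/1953125

P(X=9) = 4/1953125 ≈ 0.00%


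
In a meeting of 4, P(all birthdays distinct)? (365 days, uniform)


P(all different) = Π(365-i)/365 for i=0..3
= (365/365)×(364/365)×...×(362/365)
= 0.983644

P ≈ 0.9836 ≈ 98.36%


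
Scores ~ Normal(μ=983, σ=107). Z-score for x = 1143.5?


z = (x - μ)/σ = (1143.5 - 983)/107 = 1.5

z = 1.5


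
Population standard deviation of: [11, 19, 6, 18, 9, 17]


Mean = 80/6 = 40/3
  (11-40/3)²=49/9
  (19-40/3)²=289/9
  (6-40/3)²=484/9
  (18-40/3)²=196/9
  (9-40/3)²=169/9
  (17-40/3)²=121/9
Σ(x-μ)² = 436/3
σ² = (436/3)/6 = 218/9

σ = √(218/9) ≈ 4.9216


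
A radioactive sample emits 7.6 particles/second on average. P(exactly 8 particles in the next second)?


Poisson(λ=7.6): P(X=8) = e^(-λ)×λ^k/k!
= e^(-7.6) × 7.6^8 / 8!
≈ 0.0005004514334 × 11130347.8745 / 40320 ≈ 0.138150

P(X=8) ≈ 0.138150 ≈ 13.81%


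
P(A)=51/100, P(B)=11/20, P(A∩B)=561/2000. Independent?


P(A)×P(B) = 561/2000
P(A∩B) = 561/2000
Equal ✓ → Independent

Yes, independent


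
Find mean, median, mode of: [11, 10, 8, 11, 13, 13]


Sorted: [8, 10, 11, 11, 13, 13]
Mean = 66/6 = 11
Median = 11
Freq: {11: 2, 10: 1, 8: 1, 13: 2}
Mode: [11, 13]

Mean=11, Median=11, Mode=[11, 13]


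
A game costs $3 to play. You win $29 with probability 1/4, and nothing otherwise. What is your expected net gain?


E[gain] = (29-3)×1/4 + (-3)×3/4
= 13/2 - 9/4 = 17/4

Expected net gain = $17/4 ≈ $4.25


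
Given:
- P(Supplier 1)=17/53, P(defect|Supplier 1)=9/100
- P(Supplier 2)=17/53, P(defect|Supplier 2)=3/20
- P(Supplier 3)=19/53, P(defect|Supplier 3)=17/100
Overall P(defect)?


P(B) = Σ P(B|Aᵢ)×P(Aᵢ)
  9/100×17/53 = 153/5300
  3/20×17/53 = 51/1060
  17/100×19/53 = 323/5300
Sum = 731/5300

P(defect) = 731/5300 ≈ 13.79%


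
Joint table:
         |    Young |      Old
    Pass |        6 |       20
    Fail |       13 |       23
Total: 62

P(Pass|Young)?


P(Pass|Young) = 6/(6+13) = 6/19

P = 6/19 ≈ 31.58%


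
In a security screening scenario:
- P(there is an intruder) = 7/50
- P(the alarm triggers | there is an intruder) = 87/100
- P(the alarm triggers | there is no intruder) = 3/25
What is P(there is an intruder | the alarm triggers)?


Using Bayes' theorem:
P(A|B) = P(B|A)·P(A) / P(B)

P(the alarm triggers) = 87/100 × 7/50 + 3/25 × 43/50
= 609/5000 + 129/1250 = 9/40

P(there is an intruder|the alarm triggers) = (609/5000) / (9/40) = 203/375

P(there is an intruder|the alarm triggers) = 203/375 ≈ 54.13%


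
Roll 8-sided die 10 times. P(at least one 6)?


P(no 6)^10 = (7/8)^10 = 282475249/1073741824
P(≥1) = 1 - 282475249/1073741824 = 791266575/1073741824

P = 791266575/1073741824 ≈ 73.69%


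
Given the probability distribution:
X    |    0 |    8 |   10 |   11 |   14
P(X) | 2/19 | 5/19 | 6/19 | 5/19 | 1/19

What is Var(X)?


E[X] = 169/19
E[X²] = 1721/19
Var(X) = E[X²] - (E[X])² = 1721/19 - 28561/361 = 4138/361

Var(X) = 4138/361 ≈ 11.4626


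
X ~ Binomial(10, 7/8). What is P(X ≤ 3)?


P(X ≤ 3) = Σ P(X=i) for i=0..3
P(X=0) = 1/1073741824
P(X=1) = 35/536870912
P(X=2) = 2205/1073741824
P(X=3) = 5145/134217728
Sum = 10859/268435456

P(X ≤ 3) = 10859/268435456 ≈ 0.00%


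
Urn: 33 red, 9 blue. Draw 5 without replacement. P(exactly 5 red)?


Hypergeometric: C(33,5)×C(9,0)/C(42,5)
= 237336×1/850668 = 19778/70889

P(X=5) = 19778/70889 ≈ 27.90%


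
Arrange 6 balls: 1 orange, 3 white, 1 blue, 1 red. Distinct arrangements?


6!/(1!×3!×1!×1!) = 120

120


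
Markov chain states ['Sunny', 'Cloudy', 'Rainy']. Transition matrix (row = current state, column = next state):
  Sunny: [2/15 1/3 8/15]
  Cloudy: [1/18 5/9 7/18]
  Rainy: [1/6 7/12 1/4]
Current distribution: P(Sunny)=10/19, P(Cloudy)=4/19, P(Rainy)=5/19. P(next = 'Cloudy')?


P(next=Cloudy) = Σᵢ P(now=i)×P(i→Cloudy)
= 10/19×1/3 + 4/19×5/9 + 5/19×7/12
= 10/57 + 20/171 + 35/228 = 305/684

P = 305/684 ≈ 0.4459


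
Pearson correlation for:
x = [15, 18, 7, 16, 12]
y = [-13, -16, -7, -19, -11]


n=5, Σx=68, Σy=-66, Σxy=-968, Σx²=998, Σy²=956
r = (5×(-968) - 68×(-66))/√((5×998 - 68²)(5×956 - (-66)²))
= -352/√(366×424) = -352/√155184 ≈ -352/393.9340 ≈ -0.8936

r ≈ -0.8936


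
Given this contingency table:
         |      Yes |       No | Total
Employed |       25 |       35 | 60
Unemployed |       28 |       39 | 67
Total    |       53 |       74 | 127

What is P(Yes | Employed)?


P(Yes | Employed) = 25/(25+35) = 25/60 = 5/12

P(Yes|Employed) = 5/12 ≈ 41.67%


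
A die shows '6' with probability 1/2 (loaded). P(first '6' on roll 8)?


Geometric: P(X=8) = (1-p)^(k-1)×p = (1/2)^7×1/2 = 1/256

P(X=8) = 1/256 ≈ 0.39%


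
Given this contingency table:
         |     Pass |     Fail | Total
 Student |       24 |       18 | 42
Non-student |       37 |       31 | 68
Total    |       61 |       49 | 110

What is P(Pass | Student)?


P(Pass | Student) = 24/(24+18) = 24/42 = 4/7

P(Pass|Student) = 4/7 ≈ 57.14%


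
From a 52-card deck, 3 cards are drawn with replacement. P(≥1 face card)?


P(not a face card) = 40/52 = 10/13
P(none in 3 draws) = (10/13)^3 = 1000/2197
P(≥1 face card) = 1 - 1000/2197 = 1197/2197

P = 1197/2197 ≈ 54.48%


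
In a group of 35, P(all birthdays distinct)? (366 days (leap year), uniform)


P(all different) = Π(366-i)/366 for i=0..34
= (366/366)×(365/366)×...×(332/366)
= 0.186502

P ≈ 0.1865 ≈ 18.65%


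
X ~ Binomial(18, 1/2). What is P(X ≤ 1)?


P(X ≤ 1) = Σ P(X=i) for i=0..1
P(X=0) = 1/262144
P(X=1) = 9/131072
Sum = 19/262144

P(X ≤ 1) = 19/262144 ≈ 0.01%


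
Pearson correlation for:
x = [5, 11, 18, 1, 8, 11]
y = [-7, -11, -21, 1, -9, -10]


n=6, Σx=54, Σy=-57, Σxy=-715, Σx²=656, Σy²=793
r = (6×(-715) - 54×(-57))/√((6×656 - 54²)(6×793 - (-57)²))
= -1212/√(1020×1509) = -1212/√1539180 ≈ -1212/1240.6369 ≈ -0.9769

r ≈ -0.9769


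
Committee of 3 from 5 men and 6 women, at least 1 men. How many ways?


Count by #men:
  1M,2W: C(5,1)×C(6,2)=75
  2M,1W: C(5,2)×C(6,1)=60
  3M,0W: C(5,3)×C(6,0)=10
Total = 145

145


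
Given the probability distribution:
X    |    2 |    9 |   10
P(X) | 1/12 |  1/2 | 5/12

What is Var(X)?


E[X] = 53/6
E[X²] = 165/2
Var(X) = E[X²] - (E[X])² = 165/2 - 2809/36 = 161/36

Var(X) = 161/36 ≈ 4.4722


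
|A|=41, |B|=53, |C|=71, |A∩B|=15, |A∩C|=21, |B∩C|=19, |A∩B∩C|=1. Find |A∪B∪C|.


|A∪B∪C| = 41+53+71-15-21-19+1 = 111

|A∪B∪C| = 111


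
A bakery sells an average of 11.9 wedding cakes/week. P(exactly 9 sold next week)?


Poisson(λ=11.9): P(X=9) = e^(-λ)×λ^k/k!
= e^(-11.9) × 11.9^9 / 9!
≈ 6.790404807e-06 × 4785448563.12 / 362880 ≈ 0.089548

P(X=9) ≈ 0.089548 ≈ 8.95%


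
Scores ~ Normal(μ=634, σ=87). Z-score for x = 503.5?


z = (x - μ)/σ = (503.5 - 634)/87 = -1.5

z = -1.5


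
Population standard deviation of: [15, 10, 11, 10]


Mean = 46/4 = 23/2
  (15-23/2)²=49/4
  (10-23/2)²=9/4
  (11-23/2)²=1/4
  (10-23/2)²=9/4
Σ(x-μ)² = 17
σ² = 17/4

σ = √(17/4) ≈ 2.0616


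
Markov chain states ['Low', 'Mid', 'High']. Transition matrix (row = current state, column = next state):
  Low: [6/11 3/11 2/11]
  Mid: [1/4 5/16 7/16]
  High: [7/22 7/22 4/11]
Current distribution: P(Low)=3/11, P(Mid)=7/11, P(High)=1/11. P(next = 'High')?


P(next=High) = Σᵢ P(now=i)×P(i→High)
= 3/11×2/11 + 7/11×7/16 + 1/11×4/11
= 6/121 + 49/176 + 4/121 = 699/1936

P = 699/1936 ≈ 0.3611


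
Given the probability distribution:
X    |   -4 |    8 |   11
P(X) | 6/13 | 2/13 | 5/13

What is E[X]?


E[X] = Σ x·P(X=x)
= (-4)×(6/13) + (8)×(2/13) + (11)×(5/13)
= 47/13

E[X] = 47/13


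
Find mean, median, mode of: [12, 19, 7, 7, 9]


Sorted: [7, 7, 9, 12, 19]
Mean = 54/5
Median = 9
Freq: {12: 1, 19: 1, 7: 2, 9: 1}
Mode: [7]

Mean=54/5, Median=9, Mode=7


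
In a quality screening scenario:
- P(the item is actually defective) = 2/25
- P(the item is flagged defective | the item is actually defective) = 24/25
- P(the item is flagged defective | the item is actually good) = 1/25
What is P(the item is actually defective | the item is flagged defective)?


Using Bayes' theorem:
P(A|B) = P(B|A)·P(A) / P(B)

P(the item is flagged defective) = 24/25 × 2/25 + 1/25 × 23/25
= 48/625 + 23/625 = 71/625

P(the item is actually defective|the item is flagged defective) = (48/625) / (71/625) = 48/71

P(the item is actually defective|the item is flagged defective) = 48/71 ≈ 67.61%


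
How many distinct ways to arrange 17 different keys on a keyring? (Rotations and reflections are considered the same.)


Free circular arrangements: rotations and reflections both identified.
(n-1)!/2 = 16!/2 = 20922789888000/2 = 10461394944000

10461394944000


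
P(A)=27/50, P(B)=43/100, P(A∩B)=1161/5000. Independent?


P(A)×P(B) = 1161/5000
P(A∩B) = 1161/5000
Equal ✓ → Independent

Yes, independent


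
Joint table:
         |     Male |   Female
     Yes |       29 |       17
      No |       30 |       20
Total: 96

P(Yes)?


P(Yes) = (29+17)/96 = 46/96 = 23/48

P(Yes) = 23/48 ≈ 47.92%


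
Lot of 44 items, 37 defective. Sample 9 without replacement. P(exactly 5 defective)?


Hypergeometric: C(37,5)×C(7,4)/C(44,9)
= 435897×35/708930508 = 37485/1741844

P(X=5) = 37485/1741844 ≈ 2.15%


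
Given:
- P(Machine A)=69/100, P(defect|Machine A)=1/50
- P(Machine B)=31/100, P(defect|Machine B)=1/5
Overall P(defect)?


P(B) = Σ P(B|Aᵢ)×P(Aᵢ)
  1/50×69/100 = 69/5000
  1/5×31/100 = 31/500
Sum = 379/5000

P(defect) = 379/5000 ≈ 7.58%


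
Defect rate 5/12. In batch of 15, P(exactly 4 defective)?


Binomial: P(X=4) = C(15,4)×p^4×(1-p)^11
= 1365 × 625/20736 × 1977326743/743008370688 = 562302292540625/5135673858195456

P(X=4) = 562302292540625/5135673858195456 ≈ 10.95%


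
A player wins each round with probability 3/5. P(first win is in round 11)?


Geometric: P(X=11) = (1-p)^(k-1)×p = (2/5)^10×3/5 = 3072/48828125

P(X=11) = 3072/48828125 ≈ 0.01%


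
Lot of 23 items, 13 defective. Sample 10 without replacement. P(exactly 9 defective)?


Hypergeometric: C(13,9)×C(10,1)/C(23,10)
= 715×10/1144066 = 325/52003

P(X=9) = 325/52003 ≈ 0.62%


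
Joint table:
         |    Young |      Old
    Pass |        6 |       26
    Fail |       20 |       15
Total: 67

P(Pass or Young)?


P(Pass∨Young) = P(Pass) + P(Young) - P(Pass∧Young)
= (32 + 26 - 6)/67 = 52/67

P = 52/67 ≈ 77.61%


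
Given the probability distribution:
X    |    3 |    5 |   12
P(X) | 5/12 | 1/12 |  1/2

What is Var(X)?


E[X] = 23/3
E[X²] = 467/6
Var(X) = E[X²] - (E[X])² = 467/6 - 529/9 = 343/18

Var(X) = 343/18 ≈ 19.0556


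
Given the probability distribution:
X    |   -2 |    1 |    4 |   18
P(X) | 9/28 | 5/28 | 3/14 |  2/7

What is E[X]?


E[X] = Σ x·P(X=x)
= (-2)×(9/28) + (1)×(5/28) + (4)×(3/14) + (18)×(2/7)
= 155/28

E[X] = 155/28


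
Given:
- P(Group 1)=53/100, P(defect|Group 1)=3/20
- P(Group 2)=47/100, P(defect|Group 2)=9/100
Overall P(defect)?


P(B) = Σ P(B|Aᵢ)×P(Aᵢ)
  3/20×53/100 = 159/2000
  9/100×47/100 = 423/10000
Sum = 609/5000

P(defect) = 609/5000 ≈ 12.18%


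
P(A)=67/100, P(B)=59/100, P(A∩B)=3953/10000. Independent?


P(A)×P(B) = 3953/10000
P(A∩B) = 3953/10000
Equal ✓ → Independent

Yes, independent


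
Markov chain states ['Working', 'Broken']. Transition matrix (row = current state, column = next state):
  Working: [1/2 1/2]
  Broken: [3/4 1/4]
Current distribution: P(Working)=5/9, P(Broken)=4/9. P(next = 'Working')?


P(next=Working) = Σᵢ P(now=i)×P(i→Working)
= 5/9×1/2 + 4/9×3/4
= 5/18 + 1/3 = 11/18

P = 11/18 ≈ 0.6111


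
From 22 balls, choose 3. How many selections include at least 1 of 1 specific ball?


Complement: C(22,3) - C(21,3) = 1540 - 1330 = 210

210


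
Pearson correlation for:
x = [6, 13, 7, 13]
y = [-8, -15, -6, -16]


n=4, Σx=39, Σy=-45, Σxy=-493, Σx²=423, Σy²=581
r = (4×(-493) - 39×(-45))/√((4×423 - 39²)(4×581 - (-45)²))
= -217/√(171×299) = -217/√51129 ≈ -217/226.1172 ≈ -0.9597

r ≈ -0.9597


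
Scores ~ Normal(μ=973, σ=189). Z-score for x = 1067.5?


z = (x - μ)/σ = (1067.5 - 973)/189 = 0.5

z = 0.5


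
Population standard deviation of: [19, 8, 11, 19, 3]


Mean = 60/5 = 12
  (19-12)²=49
  (8-12)²=16
  (11-12)²=1
  (19-12)²=49
  (3-12)²=81
Σ(x-μ)² = 196
σ² = 196/5

σ = √(196/5) ≈ 6.2610


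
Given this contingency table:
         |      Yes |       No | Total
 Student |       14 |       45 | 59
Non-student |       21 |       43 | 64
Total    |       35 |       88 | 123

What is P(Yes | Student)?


P(Yes | Student) = 14/(14+45) = 14/59

P(Yes|Student) = 14/59 ≈ 23.73%


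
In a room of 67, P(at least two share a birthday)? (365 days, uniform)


P(all different) = Π(365-i)/365 for i=0..66
= 0.001560
P(match) = 1 - 0.001560 = 0.998440

P ≈ 0.9984 ≈ 99.84%


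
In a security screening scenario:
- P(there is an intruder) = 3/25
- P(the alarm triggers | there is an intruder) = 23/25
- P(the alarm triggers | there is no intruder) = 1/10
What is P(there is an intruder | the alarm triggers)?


Using Bayes' theorem:
P(A|B) = P(B|A)·P(A) / P(B)

P(the alarm triggers) = 23/25 × 3/25 + 1/10 × 22/25
= 69/625 + 11/125 = 124/625

P(there is an intruder|the alarm triggers) = (69/625) / (124/625) = 69/124

P(there is an intruder|the alarm triggers) = 69/124 ≈ 55.65%


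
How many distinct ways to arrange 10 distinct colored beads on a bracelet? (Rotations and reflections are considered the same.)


Free circular arrangements: rotations and reflections both identified.
(n-1)!/2 = 9!/2 = 362880/2 = 181440

181440


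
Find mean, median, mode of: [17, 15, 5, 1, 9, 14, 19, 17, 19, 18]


Sorted: [1, 5, 9, 14, 15, 17, 17, 18, 19, 19]
Mean = 134/10 = 67/5
Median = 16
Freq: {17: 2, 15: 1, 5: 1, 1: 1, 9: 1, 14: 1, 19: 2, 18: 1}
Mode: [17, 19]

Mean=67/5, Median=16, Mode=[17, 19]


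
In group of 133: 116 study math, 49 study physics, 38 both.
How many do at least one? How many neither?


|A∪B| = 116+49-38 = 127
Neither = 133-127 = 6

At least one: 127; Neither: 6


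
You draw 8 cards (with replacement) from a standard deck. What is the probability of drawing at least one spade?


P(not a spade) = 39/52 = 3/4
P(none in 8 draws) = (3/4)^8 = 6561/65536
P(≥1 spade) = 1 - 6561/65536 = 58975/65536

P = 58975/65536 ≈ 89.99%


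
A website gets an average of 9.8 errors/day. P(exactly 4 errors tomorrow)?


Poisson(λ=9.8): P(X=4) = e^(-λ)×λ^k/k!
= e^(-9.8) × 9.8^4 / 4!
≈ 5.545159943e-05 × 9223.6816 / 24 ≈ 0.021311

P(X=4) ≈ 0.021311 ≈ 2.13%


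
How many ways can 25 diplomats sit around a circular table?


Circular arrangements of 25 distinct objects: fix one position to break rotational symmetry.
(n-1)! = 24! = 620448401733239439360000

620448401733239439360000


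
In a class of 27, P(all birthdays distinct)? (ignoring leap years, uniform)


P(all different) = Π(365-i)/365 for i=0..26
= (365/365)×(364/365)×...×(339/365)
= 0.373141

P ≈ 0.3731 ≈ 37.31%


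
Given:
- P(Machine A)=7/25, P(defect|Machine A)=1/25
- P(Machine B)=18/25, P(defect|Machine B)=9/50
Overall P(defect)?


P(B) = Σ P(B|Aᵢ)×P(Aᵢ)
  1/25×7/25 = 7/625
  9/50×18/25 = 81/625
Sum = 88/625

P(defect) = 88/625 ≈ 14.08%


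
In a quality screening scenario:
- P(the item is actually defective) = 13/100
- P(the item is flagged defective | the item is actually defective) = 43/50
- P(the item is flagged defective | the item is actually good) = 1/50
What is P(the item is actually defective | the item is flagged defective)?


Using Bayes' theorem:
P(A|B) = P(B|A)·P(A) / P(B)

P(the item is flagged defective) = 43/50 × 13/100 + 1/50 × 87/100
= 559/5000 + 87/5000 = 323/2500

P(the item is actually defective|the item is flagged defective) = (559/5000) / (323/2500) = 559/646

P(the item is actually defective|the item is flagged defective) = 559/646 ≈ 86.53%


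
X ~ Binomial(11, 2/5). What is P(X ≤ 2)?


P(X ≤ 2) = Σ P(X=i) for i=0..2
P(X=0) = 177147/48828125
P(X=1) = 1299078/48828125
P(X=2) = 866052/9765625
Sum = 1161297/9765625

P(X ≤ 2) = 1161297/9765625 ≈ 11.89%


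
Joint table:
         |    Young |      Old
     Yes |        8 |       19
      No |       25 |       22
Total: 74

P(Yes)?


P(Yes) = (8+19)/74 = 27/74

P(Yes) = 27/74 ≈ 36.49%


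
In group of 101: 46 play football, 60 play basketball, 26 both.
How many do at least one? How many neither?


|A∪B| = 46+60-26 = 80
Neither = 101-80 = 21

At least one: 80; Neither: 21


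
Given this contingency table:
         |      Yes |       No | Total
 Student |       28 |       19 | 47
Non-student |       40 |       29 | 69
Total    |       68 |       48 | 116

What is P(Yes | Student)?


P(Yes | Student) = 28/(28+19) = 28/47

P(Yes|Student) = 28/47 ≈ 59.57%


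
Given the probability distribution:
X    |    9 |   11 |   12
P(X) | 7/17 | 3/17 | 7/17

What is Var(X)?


E[X] = 180/17
E[X²] = 114
Var(X) = E[X²] - (E[X])² = 114 - 32400/289 = 546/289

Var(X) = 546/289 ≈ 1.8893


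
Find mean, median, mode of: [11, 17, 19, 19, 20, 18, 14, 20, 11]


Sorted: [11, 11, 14, 17, 18, 19, 19, 20, 20]
Mean = 149/9
Median = 18
Freq: {11: 2, 17: 1, 19: 2, 20: 2, 18: 1, 14: 1}
Mode: [11, 19, 20]

Mean=149/9, Median=18, Mode=[11, 19, 20]


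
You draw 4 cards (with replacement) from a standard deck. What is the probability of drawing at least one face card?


P(not a face card) = 40/52 = 10/13
P(none in 4 draws) = (10/13)^4 = 10000/28561
P(≥1 face card) = 1 - 10000/28561 = 18561/28561

P = 18561/28561 ≈ 64.99%


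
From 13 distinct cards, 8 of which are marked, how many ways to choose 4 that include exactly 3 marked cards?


Choose 3 of the 8 marked cards and 1 of the other 5 cards:
C(8,3)×C(5,1) = 56×5 = 280

280


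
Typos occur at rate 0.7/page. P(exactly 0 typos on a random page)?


Poisson(λ=0.7): P(X=0) = e^(-λ)×λ^k/k!
= e^(-0.7) × 0.7^0 / 0!
≈ 0.4965853038 × 1 / 1 ≈ 0.496585

P(X=0) ≈ 0.496585 ≈ 49.66%


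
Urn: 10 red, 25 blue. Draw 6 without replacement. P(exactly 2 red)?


Hypergeometric: C(10,2)×C(25,4)/C(35,6)
= 45×12650/1623160 = 5175/14756

P(X=2) = 5175/14756 ≈ 35.07%


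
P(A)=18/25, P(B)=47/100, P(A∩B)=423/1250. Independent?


P(A)×P(B) = 423/1250
P(A∩B) = 423/1250
Equal ✓ → Independent

Yes, independent


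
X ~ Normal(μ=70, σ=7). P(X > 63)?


z = (63-70)/7 = -1.0
P(X > 63) = 1 - P(Z ≤ -1.0) = 1 - 0.1587 = 0.8413

P(X > 63) ≈ 0.8413


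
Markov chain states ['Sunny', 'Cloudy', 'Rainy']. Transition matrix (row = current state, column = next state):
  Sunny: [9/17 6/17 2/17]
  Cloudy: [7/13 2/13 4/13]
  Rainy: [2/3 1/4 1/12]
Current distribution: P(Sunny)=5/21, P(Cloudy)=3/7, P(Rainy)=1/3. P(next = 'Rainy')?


P(next=Rainy) = Σᵢ P(now=i)×P(i→Rainy)
= 5/21×2/17 + 3/7×4/13 + 1/3×1/12
= 10/357 + 12/91 + 1/36 = 1493/7956

P = 1493/7956 ≈ 0.1877


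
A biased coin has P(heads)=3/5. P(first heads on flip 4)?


Geometric: P(X=4) = (1-p)^(k-1)×p = (2/5)^3×3/5 = 24/625

P(X=4) = 24/625 ≈ 3.84%


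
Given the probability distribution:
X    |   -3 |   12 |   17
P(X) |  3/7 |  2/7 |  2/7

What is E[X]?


E[X] = Σ x·P(X=x)
= (-3)×(3/7) + (12)×(2/7) + (17)×(2/7)
= 7

E[X] = 7


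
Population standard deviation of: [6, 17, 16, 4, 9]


Mean = 52/5
  (6-52/5)²=484/25
  (17-52/5)²=1089/25
  (16-52/5)²=784/25
  (4-52/5)²=1024/25
  (9-52/5)²=49/25
Σ(x-μ)² = 686/5
σ² = (686/5)/5 = 686/25

σ = √(686/25) ≈ 5.2383


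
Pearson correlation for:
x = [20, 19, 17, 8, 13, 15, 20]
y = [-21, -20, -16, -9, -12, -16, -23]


n=7, Σx=112, Σy=-117, Σxy=-2000, Σx²=1908, Σy²=2107
r = (7×(-2000) - 112×(-117))/√((7×1908 - 112²)(7×2107 - (-117)²))
= -896/√(812×1060) = -896/√860720 ≈ -896/927.7500 ≈ -0.9658

r ≈ -0.9658


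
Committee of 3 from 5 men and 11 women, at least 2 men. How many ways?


Count by #men:
  2M,1W: C(5,2)×C(11,1)=110
  3M,0W: C(5,3)×C(11,0)=10
Total = 120

120


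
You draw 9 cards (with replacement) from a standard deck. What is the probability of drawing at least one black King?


P(not a black King) = 50/52 = 25/26
P(none in 9 draws) = (25/26)^9 = 3814697265625/5429503678976
P(≥1 black King) = 1 - 3814697265625/5429503678976 = 1614806413351/5429503678976

P = 1614806413351/5429503678976 ≈ 29.74%


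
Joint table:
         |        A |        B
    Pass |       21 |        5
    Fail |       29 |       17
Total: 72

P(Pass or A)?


P(Pass∨A) = P(Pass) + P(A) - P(Pass∧A)
= (26 + 50 - 21)/72 = 55/72

P = 55/72 ≈ 76.39%


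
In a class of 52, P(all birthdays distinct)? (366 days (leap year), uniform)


P(all different) = Π(366-i)/366 for i=0..51
= (366/366)×(365/366)×...×(315/366)
= 0.022238

P ≈ 0.0222 ≈ 2.22%


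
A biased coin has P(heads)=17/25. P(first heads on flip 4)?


Geometric: P(X=4) = (1-p)^(k-1)×p = (8/25)^3×17/25 = 8704/390625

P(X=4) = 8704/390625 ≈ 2.23%


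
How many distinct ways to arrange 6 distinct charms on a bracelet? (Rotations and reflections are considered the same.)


Free circular arrangements: rotations and reflections both identified.
(n-1)!/2 = 5!/2 = 120/2 = 60

60


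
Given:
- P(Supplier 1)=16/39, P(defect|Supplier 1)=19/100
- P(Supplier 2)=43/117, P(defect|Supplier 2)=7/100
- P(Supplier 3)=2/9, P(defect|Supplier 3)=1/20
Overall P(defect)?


P(B) = Σ P(B|Aᵢ)×P(Aᵢ)
  19/100×16/39 = 76/975
  7/100×43/117 = 301/11700
  1/20×2/9 = 1/90
Sum = 1343/11700

P(defect) = 1343/11700 ≈ 11.48%


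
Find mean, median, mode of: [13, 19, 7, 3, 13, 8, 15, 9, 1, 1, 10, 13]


Sorted: [1, 1, 3, 7, 8, 9, 10, 13, 13, 13, 15, 19]
Mean = 112/12 = 28/3
Median = 19/2
Freq: {13: 3, 19: 1, 7: 1, 3: 1, 8: 1, 15: 1, 9: 1, 1: 2, 10: 1}
Mode: [13]

Mean=28/3, Median=19/2, Mode=13


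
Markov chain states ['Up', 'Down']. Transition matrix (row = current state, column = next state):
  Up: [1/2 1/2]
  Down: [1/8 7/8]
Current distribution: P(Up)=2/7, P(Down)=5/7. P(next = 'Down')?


P(next=Down) = Σᵢ P(now=i)×P(i→Down)
= 2/7×1/2 + 5/7×7/8
= 1/7 + 5/8 = 43/56

P = 43/56 ≈ 0.7679


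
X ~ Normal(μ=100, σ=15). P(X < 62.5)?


z = (62.5-100)/15 = -2.5
P(Z < -2.5) = 0.0062

P(X < 62.5) ≈ 0.0062


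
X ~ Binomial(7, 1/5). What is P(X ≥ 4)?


P(X ≥ 4) = Σ P(X=i) for i=4..7
P(X=4) = 448/15625
P(X=5) = 336/78125
P(X=6) = 28/78125
P(X=7) = 1/78125
Sum = 521/15625

P(X ≥ 4) = 521/15625 ≈ 3.33%


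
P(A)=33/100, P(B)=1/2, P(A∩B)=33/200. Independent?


P(A)×P(B) = 33/200
P(A∩B) = 33/200
Equal ✓ → Independent

Yes, independent


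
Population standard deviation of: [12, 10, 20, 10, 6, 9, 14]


Mean = 81/7
  (12-81/7)²=9/49
  (10-81/7)²=121/49
  (20-81/7)²=3481/49
  (10-81/7)²=121/49
  (6-81/7)²=1521/49
  (9-81/7)²=324/49
  (14-81/7)²=289/49
Σ(x-μ)² = 838/7
σ² = (838/7)/7 = 838/49

σ = √(838/49) ≈ 4.1355


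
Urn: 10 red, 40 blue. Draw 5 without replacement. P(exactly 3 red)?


Hypergeometric: C(10,3)×C(40,2)/C(50,5)
= 120×780/2118760 = 2340/52969

P(X=3) = 2340/52969 ≈ 4.42%


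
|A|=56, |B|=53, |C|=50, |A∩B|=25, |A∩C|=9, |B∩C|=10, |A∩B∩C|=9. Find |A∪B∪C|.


|A∪B∪C| = 56+53+50-25-9-10+9 = 124

|A∪B∪C| = 124


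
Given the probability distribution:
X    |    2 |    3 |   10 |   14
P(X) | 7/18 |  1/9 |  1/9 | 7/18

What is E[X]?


E[X] = Σ x·P(X=x)
= (2)×(7/18) + (3)×(1/9) + (10)×(1/9) + (14)×(7/18)
= 23/3

E[X] = 23/3


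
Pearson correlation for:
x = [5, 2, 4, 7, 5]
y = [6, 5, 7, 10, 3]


n=5, Σx=23, Σy=31, Σxy=153, Σx²=119, Σy²=219
r = (5×153 - 23×31)/√((5×119 - 23²)(5×219 - 31²))
= 52/√(66×134) = 52/√8844 ≈ 52/94.0425 ≈ 0.5529

r ≈ 0.5529


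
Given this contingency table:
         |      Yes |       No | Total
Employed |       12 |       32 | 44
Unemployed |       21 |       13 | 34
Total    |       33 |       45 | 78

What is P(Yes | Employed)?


P(Yes | Employed) = 12/(12+32) = 12/44 = 3/11

P(Yes|Employed) = 3/11 ≈ 27.27%


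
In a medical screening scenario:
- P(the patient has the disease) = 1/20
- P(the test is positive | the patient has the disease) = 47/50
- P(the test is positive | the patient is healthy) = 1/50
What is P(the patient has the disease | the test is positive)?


Using Bayes' theorem:
P(A|B) = P(B|A)·P(A) / P(B)

P(the test is positive) = 47/50 × 1/20 + 1/50 × 19/20
= 47/1000 + 19/1000 = 33/500

P(the patient has the disease|the test is positive) = (47/1000) / (33/500) = 47/66

P(the patient has the disease|the test is positive) = 47/66 ≈ 71.21%


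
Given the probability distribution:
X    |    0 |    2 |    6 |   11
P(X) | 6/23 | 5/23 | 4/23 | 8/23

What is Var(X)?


E[X] = 122/23
E[X²] = 1132/23
Var(X) = E[X²] - (E[X])² = 1132/23 - 14884/529 = 11152/529

Var(X) = 11152/529 ≈ 21.0813


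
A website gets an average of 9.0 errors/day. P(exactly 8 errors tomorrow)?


Poisson(λ=9.0): P(X=8) = e^(-λ)×λ^k/k!
= e^(-9.0) × 9.0^8 / 8!
≈ 0.0001234098041 × 43046721 / 40320 ≈ 0.131756

P(X=8) ≈ 0.131756 ≈ 13.18%


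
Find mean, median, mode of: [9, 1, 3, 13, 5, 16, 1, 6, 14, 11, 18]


Sorted: [1, 1, 3, 5, 6, 9, 11, 13, 14, 16, 18]
Mean = 97/11
Median = 9
Freq: {9: 1, 1: 2, 3: 1, 13: 1, 5: 1, 16: 1, 6: 1, 14: 1, 11: 1, 18: 1}
Mode: [1]

Mean=97/11, Median=9, Mode=1


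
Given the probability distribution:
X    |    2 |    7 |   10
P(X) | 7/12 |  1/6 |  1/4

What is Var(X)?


E[X] = 29/6
E[X²] = 71/2
Var(X) = E[X²] - (E[X])² = 71/2 - 841/36 = 437/36

Var(X) = 437/36 ≈ 12.1389


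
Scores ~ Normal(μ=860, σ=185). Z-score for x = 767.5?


z = (x - μ)/σ = (767.5 - 860)/185 = -0.5

z = -0.5


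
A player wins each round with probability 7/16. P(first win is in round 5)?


Geometric: P(X=5) = (1-p)^(k-1)×p = (9/16)^4×7/16 = 45927/1048576

P(X=5) = 45927/1048576 ≈ 4.38%


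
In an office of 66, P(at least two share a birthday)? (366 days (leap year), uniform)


P(all different) = Π(366-i)/366 for i=0..65
= 0.001939
P(match) = 1 - 0.001939 = 0.998061

P ≈ 0.9981 ≈ 99.81%


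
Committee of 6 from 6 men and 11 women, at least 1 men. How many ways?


Count by #men:
  1M,5W: C(6,1)×C(11,5)=2772
  2M,4W: C(6,2)×C(11,4)=4950
  3M,3W: C(6,3)×C(11,3)=3300
  4M,2W: C(6,4)×C(11,2)=825
  5M,1W: C(6,5)×C(11,1)=66
  6M,0W: C(6,6)×C(11,0)=1
Total = 11914

11914


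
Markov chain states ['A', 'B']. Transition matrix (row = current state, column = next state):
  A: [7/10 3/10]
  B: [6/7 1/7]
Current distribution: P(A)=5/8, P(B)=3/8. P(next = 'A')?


P(next=A) = Σᵢ P(now=i)×P(i→A)
= 5/8×7/10 + 3/8×6/7
= 7/16 + 9/28 = 85/112

P = 85/112 ≈ 0.7589


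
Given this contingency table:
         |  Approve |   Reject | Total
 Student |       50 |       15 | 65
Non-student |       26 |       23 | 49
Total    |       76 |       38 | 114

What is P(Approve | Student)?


P(Approve | Student) = 50/(50+15) = 50/65 = 10/13

P(Approve|Student) = 10/13 ≈ 76.92%


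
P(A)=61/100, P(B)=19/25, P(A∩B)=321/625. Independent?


P(A)×P(B) = 1159/2500
P(A∩B) = 321/625
Not equal → NOT independent

No, not independent


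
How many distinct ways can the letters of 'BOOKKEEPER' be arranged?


Letters: 10, freq: {'B': 1, 'O': 2, 'K': 2, 'E': 3, 'P': 1, 'R': 1}
10!/(1!×2!×2!×3!×1!×1!) = 3628800/24 = 151200

151200


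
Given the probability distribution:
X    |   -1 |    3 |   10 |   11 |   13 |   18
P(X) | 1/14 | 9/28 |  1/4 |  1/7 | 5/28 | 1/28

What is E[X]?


E[X] = Σ x·P(X=x)
= (-1)×(1/14) + (3)×(9/28) + (10)×(1/4) + (11)×(1/7) + (13)×(5/28) + (18)×(1/28)
= 111/14

E[X] = 111/14


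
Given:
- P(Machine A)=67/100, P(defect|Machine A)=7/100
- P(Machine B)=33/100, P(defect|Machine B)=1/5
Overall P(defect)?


P(B) = Σ P(B|Aᵢ)×P(Aᵢ)
  7/100×67/100 = 469/10000
  1/5×33/100 = 33/500
Sum = 1129/10000

P(defect) = 1129/10000 ≈ 11.29%


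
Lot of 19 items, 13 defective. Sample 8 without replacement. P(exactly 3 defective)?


Hypergeometric: C(13,3)×C(6,5)/C(19,8)
= 286×6/75582 = 22/969

P(X=3) = 22/969 ≈ 2.27%


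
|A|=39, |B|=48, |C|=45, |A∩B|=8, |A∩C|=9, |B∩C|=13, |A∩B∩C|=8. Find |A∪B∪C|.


|A∪B∪C| = 39+48+45-8-9-13+8 = 110

|A∪B∪C| = 110


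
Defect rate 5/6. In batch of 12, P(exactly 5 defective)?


Binomial: P(X=5) = C(12,5)×p^5×(1-p)^7
= 792 × 3125/7776 × 1/279936 = 34375/30233088

P(X=5) = 34375/30233088 ≈ 0.11%


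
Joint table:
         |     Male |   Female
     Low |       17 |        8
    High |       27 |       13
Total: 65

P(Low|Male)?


P(Low|Male) = 17/(17+27) = 17/44

P = 17/44 ≈ 38.64%


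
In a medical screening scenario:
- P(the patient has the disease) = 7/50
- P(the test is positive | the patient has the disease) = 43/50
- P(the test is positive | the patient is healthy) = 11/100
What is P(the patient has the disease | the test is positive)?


Using Bayes' theorem:
P(A|B) = P(B|A)·P(A) / P(B)

P(the test is positive) = 43/50 × 7/50 + 11/100 × 43/50
= 301/2500 + 473/5000 = 43/200

P(the patient has the disease|the test is positive) = (301/2500) / (43/200) = 14/25

P(the patient has the disease|the test is positive) = 14/25 ≈ 56.00%


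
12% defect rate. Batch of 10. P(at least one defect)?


P(all good) = (22/25)^10 = 26559922791424/95367431640625
P(≥1 defect) = 68807508849201/95367431640625

P = 68807508849201/95367431640625 ≈ 72.15%


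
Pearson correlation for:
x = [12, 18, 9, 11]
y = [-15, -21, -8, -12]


n=4, Σx=50, Σy=-56, Σxy=-762, Σx²=670, Σy²=874
r = (4×(-762) - 50×(-56))/√((4×670 - 50²)(4×874 - (-56)²))
= -248/√(180×360) = -248/√64800 ≈ -248/254.5584 ≈ -0.9742

r ≈ -0.9742


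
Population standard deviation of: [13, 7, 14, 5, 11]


Mean = 50/5 = 10
  (13-10)²=9
  (7-10)²=9
  (14-10)²=16
  (5-10)²=25
  (11-10)²=1
Σ(x-μ)² = 60
σ² = 60/5 = 12

σ = √(12) ≈ 3.4641


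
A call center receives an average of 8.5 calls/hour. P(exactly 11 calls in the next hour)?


Poisson(λ=8.5): P(X=11) = e^(-λ)×λ^k/k!
= e^(-8.5) × 8.5^11 / 11!
≈ 0.000203468369 × 16734324369 / 39916800 ≈ 0.085300

P(X=11) ≈ 0.085300 ≈ 8.53%


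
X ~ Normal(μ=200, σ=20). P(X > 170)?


z = (170-200)/20 = -1.5
P(X > 170) = 1 - P(Z ≤ -1.5) = 1 - 0.0668 = 0.9332

P(X > 170) ≈ 0.9332


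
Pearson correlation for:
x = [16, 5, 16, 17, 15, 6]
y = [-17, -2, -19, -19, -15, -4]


n=6, Σx=75, Σy=-76, Σxy=-1158, Σx²=1087, Σy²=1256
r = (6×(-1158) - 75×(-76))/√((6×1087 - 75²)(6×1256 - (-76)²))
= -1248/√(897×1760) = -1248/√1578720 ≈ -1248/1256.4712 ≈ -0.9933

r ≈ -0.9933


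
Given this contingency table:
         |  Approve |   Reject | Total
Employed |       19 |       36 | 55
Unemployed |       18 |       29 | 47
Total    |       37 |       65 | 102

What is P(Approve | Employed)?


P(Approve | Employed) = 19/(19+36) = 19/55

P(Approve|Employed) = 19/55 ≈ 34.55%


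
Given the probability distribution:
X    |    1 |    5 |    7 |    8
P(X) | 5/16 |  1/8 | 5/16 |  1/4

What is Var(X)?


E[X] = 41/8
E[X²] = 139/4
Var(X) = E[X²] - (E[X])² = 139/4 - 1681/64 = 543/64

Var(X) = 543/64 ≈ 8.4844


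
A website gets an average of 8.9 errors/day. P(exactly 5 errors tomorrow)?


Poisson(λ=8.9): P(X=5) = e^(-λ)×λ^k/k!
= e^(-8.9) × 8.9^5 / 5!
≈ 0.0001363889265 × 55840.59449 / 120 ≈ 0.063467

P(X=5) ≈ 0.063467 ≈ 6.35%


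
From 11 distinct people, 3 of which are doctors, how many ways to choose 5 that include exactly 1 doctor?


Choose 1 of the 3 doctors and 4 of the other 8 people:
C(3,1)×C(8,4) = 3×70 = 210

210


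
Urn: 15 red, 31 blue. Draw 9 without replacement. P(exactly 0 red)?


Hypergeometric: C(15,0)×C(31,9)/C(46,9)
= 1×20160075/1101716330 = 13485/736934

P(X=0) = 13485/736934 ≈ 1.83%


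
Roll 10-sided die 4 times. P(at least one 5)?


P(no 5)^4 = (9/10)^4 = 6561/10000
P(≥1) = 1 - 6561/10000 = 3439/10000

P = 3439/10000 ≈ 34.39%


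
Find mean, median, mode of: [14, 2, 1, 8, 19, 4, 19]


Sorted: [1, 2, 4, 8, 14, 19, 19]
Mean = 67/7
Median = 8
Freq: {14: 1, 2: 1, 1: 1, 8: 1, 19: 2, 4: 1}
Mode: [19]

Mean=67/7, Median=8, Mode=19


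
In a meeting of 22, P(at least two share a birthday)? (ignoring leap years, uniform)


P(all different) = Π(365-i)/365 for i=0..21
= 0.524305
P(match) = 1 - 0.524305 = 0.475695

P ≈ 0.4757 ≈ 47.57%


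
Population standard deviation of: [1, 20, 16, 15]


Mean = 52/4 = 13
  (1-13)²=144
  (20-13)²=49
  (16-13)²=9
  (15-13)²=4
Σ(x-μ)² = 206
σ² = 206/4 = 103/2

σ = √(103/2) ≈ 7.1764


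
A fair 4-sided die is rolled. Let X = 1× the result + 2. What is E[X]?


E[die] = (1+4)/2 = 5/2
E[X] = 1×5/2 + 2 = 9/2

E[X] = 9/2


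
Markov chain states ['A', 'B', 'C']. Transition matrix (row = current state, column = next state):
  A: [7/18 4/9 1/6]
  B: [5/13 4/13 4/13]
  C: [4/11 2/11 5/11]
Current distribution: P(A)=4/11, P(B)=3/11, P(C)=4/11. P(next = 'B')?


P(next=B) = Σᵢ P(now=i)×P(i→B)
= 4/11×4/9 + 3/11×4/13 + 4/11×2/11
= 16/99 + 12/143 + 8/121 = 4412/14157

P = 4412/14157 ≈ 0.3116
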